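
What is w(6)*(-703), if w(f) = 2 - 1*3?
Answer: 703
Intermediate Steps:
w(f) = -1 (w(f) = 2 - 3 = -1)
w(6)*(-703) = -1*(-703) = 703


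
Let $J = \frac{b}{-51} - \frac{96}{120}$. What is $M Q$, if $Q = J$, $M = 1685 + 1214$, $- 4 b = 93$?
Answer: $- \frac{339183}{340} \approx -997.6$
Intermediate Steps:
$b = - \frac{93}{4}$ ($b = \left(- \frac{1}{4}\right) 93 = - \frac{93}{4} \approx -23.25$)
$J = - \frac{117}{340}$ ($J = - \frac{93}{4 \left(-51\right)} - \frac{96}{120} = \left(- \frac{93}{4}\right) \left(- \frac{1}{51}\right) - \frac{4}{5} = \frac{31}{68} - \frac{4}{5} = - \frac{117}{340} \approx -0.34412$)
$M = 2899$
$Q = - \frac{117}{340} \approx -0.34412$
$M Q = 2899 \left(- \frac{117}{340}\right) = - \frac{339183}{340}$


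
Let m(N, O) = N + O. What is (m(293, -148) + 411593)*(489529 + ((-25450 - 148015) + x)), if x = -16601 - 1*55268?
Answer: 100544360910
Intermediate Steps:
x = -71869 (x = -16601 - 55268 = -71869)
(m(293, -148) + 411593)*(489529 + ((-25450 - 148015) + x)) = ((293 - 148) + 411593)*(489529 + ((-25450 - 148015) - 71869)) = (145 + 411593)*(489529 + (-173465 - 71869)) = 411738*(489529 - 245334) = 411738*244195 = 100544360910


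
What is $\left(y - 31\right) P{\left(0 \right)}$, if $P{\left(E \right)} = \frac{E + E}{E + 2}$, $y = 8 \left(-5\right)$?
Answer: $0$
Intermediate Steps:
$y = -40$
$P{\left(E \right)} = \frac{2 E}{2 + E}$
$\left(y - 31\right) P{\left(0 \right)} = \left(-40 - 31\right) 2 \cdot 0 \frac{1}{2 + 0} = - 71 \cdot 2 \cdot 0 \cdot \frac{1}{2} = \left(-71\right) 0 = 0$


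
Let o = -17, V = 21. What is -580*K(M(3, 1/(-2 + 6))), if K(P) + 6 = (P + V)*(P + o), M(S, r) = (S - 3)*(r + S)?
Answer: 210540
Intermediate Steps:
M(S, r) = (-3 + S)*(S + r)
K(P) = -6 + (-17 + P)*(21 + P) (K(P) = -6 + (P + 21)*(P - 17) = -6 + (21 + P)*(-17 + P) = -6 + (-17 + P)*(21 + P))
-580*K(M(3, 1/(-2 + 6))) = -580*(-363 + (3² - 3*3 - 3/(-2 + 6) + 3/(-2 + 6))² + 4*(3² - 3*3 - 3/(-2 + 6) + 3/(-2 + 6))) = -580*(-363 + (9 - 9 - 3/4 + 3/4)² + 4*(9 - 9 - 3/4 + 3/4)) = -580*(-363 + (9 - 9 - 3*¼ + 3*(¼))² + 4*(9 - 9 - 3*¼ + 3*(¼))) = -580*(-363 + (9 - 9 - ¾ + ¾)² + 4*(9 - 9 - ¾ + ¾)) = -580*(-363 + 0² + 4*0) = -580*(-363 + 0 + 0) = -580*(-363) = 210540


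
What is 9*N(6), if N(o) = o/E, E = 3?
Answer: 18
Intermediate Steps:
N(o) = o/3
9*N(6) = 9*((⅓)*6) = 9*2 = 18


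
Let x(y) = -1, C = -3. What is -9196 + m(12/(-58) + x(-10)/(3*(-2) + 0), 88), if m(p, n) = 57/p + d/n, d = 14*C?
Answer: -3268907/308 ≈ -10613.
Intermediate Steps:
d = -42 (d = 14*(-3) = -42)
m(p, n) = -42/n + 57/p (m(p, n) = 57/p - 42/n = -42/n + 57/p)
-9196 + m(12/(-58) + x(-10)/(3*(-2) + 0), 88) = -9196 + (-42/88 + 57/(12/(-58) - 1/(3*(-2) + 0))) = -9196 + (-42*1/88 + 57/(12*(-1/58) - 1/(-6 + 0))) = -9196 + (-21/44 + 57/(-6/29 - 1/(-6))) = -9196 + (-21/44 + 57/(-6/29 - 1*(-1/6))) = -9196 + (-21/44 + 57/(-6/29 + 1/6)) = -9196 + (-21/44 + 57/(-7/174)) = -9196 + (-21/44 + 57*(-174/7)) = -9196 + (-21/44 - 9918/7) = -9196 - 436539/308 = -3268907/308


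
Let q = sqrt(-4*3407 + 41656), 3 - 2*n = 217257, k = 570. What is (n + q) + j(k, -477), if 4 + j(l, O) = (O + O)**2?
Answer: 801485 + 14*sqrt(143) ≈ 8.0165e+5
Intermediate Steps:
n = -108627 (n = 3/2 - 1/2*217257 = 3/2 - 217257/2 = -108627)
q = 14*sqrt(143) (q = sqrt(-13628 + 41656) = sqrt(28028) = 14*sqrt(143) ≈ 167.42)
j(l, O) = -4 + 4*O**2 (j(l, O) = -4 + (O + O)**2 = -4 + (2*O)**2 = -4 + 4*O**2)
(n + q) + j(k, -477) = (-108627 + 14*sqrt(143)) + (-4 + 4*(-477)**2) = (-108627 + 14*sqrt(143)) + (-4 + 4*227529) = (-108627 + 14*sqrt(143)) + (-4 + 910116) = (-108627 + 14*sqrt(143)) + 910112 = 801485 + 14*sqrt(143)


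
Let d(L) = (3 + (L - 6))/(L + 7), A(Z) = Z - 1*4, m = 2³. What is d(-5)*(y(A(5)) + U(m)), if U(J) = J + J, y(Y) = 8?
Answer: -96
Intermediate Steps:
m = 8
A(Z) = -4 + Z (A(Z) = Z - 4 = -4 + Z)
d(L) = (-3 + L)/(7 + L) (d(L) = (3 + (-6 + L))/(7 + L) = (-3 + L)/(7 + L))
U(J) = 2*J
d(-5)*(y(A(5)) + U(m)) = ((-3 - 5)/(7 - 5))*(8 + 2*8) = (-8/2)*(8 + 16) = ((½)*(-8))*24 = -4*24 = -96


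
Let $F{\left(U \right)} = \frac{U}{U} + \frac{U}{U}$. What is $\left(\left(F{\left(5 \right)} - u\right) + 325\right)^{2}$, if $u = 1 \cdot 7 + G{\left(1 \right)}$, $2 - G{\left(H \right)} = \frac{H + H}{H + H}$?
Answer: $101761$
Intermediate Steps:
$G{\left(H \right)} = 1$ ($G{\left(H \right)} = 2 - \frac{H + H}{H + H} = 2 - \frac{2 H}{2 H} = 2 - 2 H \frac{1}{2 H} = 2 - 1 = 1$)
$F{\left(U \right)} = 2$ ($F{\left(U \right)} = 1 + 1 = 2$)
$u = 8$ ($u = 1 \cdot 7 + 1 = 7 + 1 = 8$)
$\left(\left(F{\left(5 \right)} - u\right) + 325\right)^{2} = \left(\left(2 - 8\right) + 325\right)^{2} = \left(-6 + 325\right)^{2} = 319^{2} = 101761$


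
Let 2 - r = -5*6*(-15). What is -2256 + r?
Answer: -2704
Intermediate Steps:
r = -448 (r = 2 - (-5*6)*(-15) = 2 - (-30)*(-15) = 2 - 1*450 = 2 - 450 = -448)
-2256 + r = -2256 - 448 = -2704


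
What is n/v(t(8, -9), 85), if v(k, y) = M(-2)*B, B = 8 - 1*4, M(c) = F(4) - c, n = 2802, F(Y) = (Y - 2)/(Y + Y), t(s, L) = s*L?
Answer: 934/3 ≈ 311.33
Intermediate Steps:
t(s, L) = L*s
F(Y) = (-2 + Y)/(2*Y) (F(Y) = (-2 + Y)/((2*Y)) = (-2 + Y)*(1/(2*Y)) = (-2 + Y)/(2*Y))
M(c) = ¼ - c (M(c) = (½)*(-2 + 4)/4 - c = (½)*(¼)*2 - c = ¼ - c)
B = 4 (B = 8 - 4 = 4)
v(k, y) = 9 (v(k, y) = (¼ - 1*(-2))*4 = (¼ + 2)*4 = (9/4)*4 = 9)
n/v(t(8, -9), 85) = 2802/9 = 2802*(⅑) = 934/3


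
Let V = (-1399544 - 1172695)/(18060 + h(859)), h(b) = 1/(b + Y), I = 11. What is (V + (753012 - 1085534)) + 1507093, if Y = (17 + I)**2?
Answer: 34848326949074/29672581 ≈ 1.1744e+6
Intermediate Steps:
Y = 784 (Y = (17 + 11)**2 = 28**2 = 784)
h(b) = 1/(784 + b) (h(b) = 1/(b + 784) = 1/(784 + b))
V = -4226188677/29672581 (V = (-1399544 - 1172695)/(18060 + 1/(784 + 859)) = -2572239/(18060 + 1/1643) = -2572239/29672581/1643 = -2572239*1643/29672581 = -4226188677/29672581 ≈ -142.43)
(V + (753012 - 1085534)) + 1507093 = (-4226188677/29672581 + (753012 - 1085534)) + 1507093 = (-4226188677/29672581 - 332522) + 1507093 = -9871012167959/29672581 + 1507093 = 34848326949074/29672581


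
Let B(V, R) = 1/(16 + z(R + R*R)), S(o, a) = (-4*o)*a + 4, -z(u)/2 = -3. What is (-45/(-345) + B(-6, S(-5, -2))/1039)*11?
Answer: 68597/47794 ≈ 1.4353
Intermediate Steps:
z(u) = 6 (z(u) = -2*(-3) = 6)
S(o, a) = 4 - 4*a*o (S(o, a) = -4*a*o + 4 = 4 - 4*a*o)
B(V, R) = 1/22 (B(V, R) = 1/(16 + 6) = 1/22)
(-45/(-345) + B(-6, S(-5, -2))/1039)*11 = (-45/(-345) + (1/22)/1039)*11 = (-45*(-1/345) + (1/22)*(1/1039))*11 = (3/23 + 1/22858)*11 = (68597/525734)*11 = 68597/47794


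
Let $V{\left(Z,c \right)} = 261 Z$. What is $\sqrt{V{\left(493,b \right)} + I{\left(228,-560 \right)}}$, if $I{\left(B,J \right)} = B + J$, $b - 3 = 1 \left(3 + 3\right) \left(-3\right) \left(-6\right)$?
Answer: $\sqrt{128341} \approx 358.25$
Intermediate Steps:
$b = 111$ ($b = 3 + 1 \left(3 + 3\right) \left(-3\right) \left(-6\right) = 3 + 1 \cdot 6 \left(-3\right) \left(-6\right) = 3 + 6 \left(-3\right) \left(-6\right) = 3 - -108 = 3 + 108 = 111$)
$\sqrt{V{\left(493,b \right)} + I{\left(228,-560 \right)}} = \sqrt{261 \cdot 493 + \left(228 - 560\right)} = \sqrt{128673 - 332} = \sqrt{128341}$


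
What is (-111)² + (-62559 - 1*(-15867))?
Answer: -34371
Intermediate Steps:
(-111)² + (-62559 - 1*(-15867)) = 12321 + (-62559 + 15867) = 12321 - 46692 = -34371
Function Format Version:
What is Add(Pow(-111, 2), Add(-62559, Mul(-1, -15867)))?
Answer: -34371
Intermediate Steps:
Add(Pow(-111, 2), Add(-62559, Mul(-1, -15867))) = Add(12321, Add(-62559, 15867)) = Add(12321, -46692) = -34371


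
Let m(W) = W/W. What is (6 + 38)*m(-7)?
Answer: 44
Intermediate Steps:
m(W) = 1
(6 + 38)*m(-7) = (6 + 38)*1 = 44*1 = 44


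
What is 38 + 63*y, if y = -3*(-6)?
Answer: 1172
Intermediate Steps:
y = 18
38 + 63*y = 38 + 63*18 = 38 + 1134 = 1172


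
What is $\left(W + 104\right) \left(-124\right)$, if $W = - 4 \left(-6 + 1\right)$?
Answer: $-15376$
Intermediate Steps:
$W = 20$ ($W = \left(-4\right) \left(-5\right) = 20$)
$\left(W + 104\right) \left(-124\right) = \left(20 + 104\right) \left(-124\right) = 124 \left(-124\right) = -15376$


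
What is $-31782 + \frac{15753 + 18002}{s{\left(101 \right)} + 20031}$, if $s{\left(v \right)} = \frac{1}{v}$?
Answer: $- \frac{64295771969}{2023132} \approx -31780.0$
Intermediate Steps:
$-31782 + \frac{15753 + 18002}{s{\left(101 \right)} + 20031} = -31782 + \frac{15753 + 18002}{\frac{1}{101} + 20031} = -31782 + \frac{33755}{\frac{1}{101} + 20031} = -31782 + \frac{33755}{\frac{2023132}{101}} = -31782 + 33755 \cdot \frac{101}{2023132} = -31782 + \frac{3409255}{2023132} = - \frac{64295771969}{2023132}$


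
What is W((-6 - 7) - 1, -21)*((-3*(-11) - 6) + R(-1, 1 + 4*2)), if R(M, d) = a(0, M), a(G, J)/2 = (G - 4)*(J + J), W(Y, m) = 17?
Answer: 731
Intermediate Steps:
a(G, J) = 4*J*(-4 + G) (a(G, J) = 2*((G - 4)*(J + J)) = 2*((-4 + G)*(2*J)) = 2*(2*J*(-4 + G)) = 4*J*(-4 + G))
R(M, d) = -16*M (R(M, d) = 4*M*(-4 + 0) = 4*M*(-4) = -16*M)
W((-6 - 7) - 1, -21)*((-3*(-11) - 6) + R(-1, 1 + 4*2)) = 17*((-3*(-11) - 6) - 16*(-1)) = 17*((33 - 6) + 16) = 17*(27 + 16) = 17*43 = 731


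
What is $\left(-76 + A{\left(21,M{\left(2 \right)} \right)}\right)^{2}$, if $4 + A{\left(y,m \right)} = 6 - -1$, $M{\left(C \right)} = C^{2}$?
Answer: $5329$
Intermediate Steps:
$A{\left(y,m \right)} = 3$ ($A{\left(y,m \right)} = -4 + \left(6 - -1\right) = -4 + \left(6 + 1\right) = -4 + 7 = 3$)
$\left(-76 + A{\left(21,M{\left(2 \right)} \right)}\right)^{2} = \left(-76 + 3\right)^{2} = \left(-73\right)^{2} = 5329$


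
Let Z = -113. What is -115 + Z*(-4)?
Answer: 337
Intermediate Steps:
-115 + Z*(-4) = -115 - 113*(-4) = -115 + 452 = 337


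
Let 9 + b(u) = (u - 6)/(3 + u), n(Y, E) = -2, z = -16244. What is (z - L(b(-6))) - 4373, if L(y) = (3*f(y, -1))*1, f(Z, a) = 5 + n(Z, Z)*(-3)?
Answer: -20650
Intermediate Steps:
b(u) = -9 + (-6 + u)/(3 + u) (b(u) = -9 + (u - 6)/(3 + u) = -9 + (-6 + u)/(3 + u))
f(Z, a) = 11 (f(Z, a) = 5 - 2*(-3) = 5 + 6 = 11)
L(y) = 33 (L(y) = (3*11)*1 = 33*1 = 33)
(z - L(b(-6))) - 4373 = (-16244 - 1*33) - 4373 = (-16244 - 33) - 4373 = -16277 - 4373 = -20650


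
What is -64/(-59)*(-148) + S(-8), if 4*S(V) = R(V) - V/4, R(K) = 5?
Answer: -37475/236 ≈ -158.79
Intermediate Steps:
S(V) = 5/4 - V/16 (S(V) = (5 - V/4)/4 = 5/4 - V/16)
-64/(-59)*(-148) + S(-8) = -64/(-59)*(-148) + (5/4 - 1/16*(-8)) = -64*(-1/59)*(-148) + (5/4 + ½) = (64/59)*(-148) + 7/4 = -9472/59 + 7/4 = -37475/236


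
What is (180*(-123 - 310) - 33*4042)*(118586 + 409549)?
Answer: -111608657010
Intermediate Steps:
(180*(-123 - 310) - 33*4042)*(118586 + 409549) = (180*(-433) - 1*133386)*528135 = (-77940 - 133386)*528135 = -211326*528135 = -111608657010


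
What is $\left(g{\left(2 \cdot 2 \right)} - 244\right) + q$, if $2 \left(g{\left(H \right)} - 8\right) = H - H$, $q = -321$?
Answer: $-557$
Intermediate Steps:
$g{\left(H \right)} = 8$ ($g{\left(H \right)} = 8 + \frac{H - H}{2} = 8 + \frac{1}{2} \cdot 0 = 8 + 0 = 8$)
$\left(g{\left(2 \cdot 2 \right)} - 244\right) + q = \left(8 - 244\right) - 321 = -236 - 321 = -557$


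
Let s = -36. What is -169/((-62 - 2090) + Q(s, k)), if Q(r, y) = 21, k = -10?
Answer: 169/2131 ≈ 0.079306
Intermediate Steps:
-169/((-62 - 2090) + Q(s, k)) = -169/((-62 - 2090) + 21) = -169/(-2152 + 21) = -169/(-2131) = -169*(-1/2131) = 169/2131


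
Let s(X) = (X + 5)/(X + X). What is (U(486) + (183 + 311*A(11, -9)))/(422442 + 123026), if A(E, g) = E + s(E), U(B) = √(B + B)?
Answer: 10533/1500037 + 9*√3/272734 ≈ 0.0070790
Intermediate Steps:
U(B) = √2*√B (U(B) = √(2*B) = √2*√B)
s(X) = (5 + X)/(2*X) (s(X) = (5 + X)/((2*X)) = (5 + X)*(1/(2*X)) = (5 + X)/(2*X))
A(E, g) = E + (5 + E)/(2*E)
(U(486) + (183 + 311*A(11, -9)))/(422442 + 123026) = (√2*√486 + (183 + 311*(½ + 11 + (5/2)/11)))/(422442 + 123026) = (√2*(9*√6) + (183 + 311*(½ + 11 + (5/2)*(1/11))))/545468 = (18*√3 + (183 + 311*(½ + 11 + 5/22)))*(1/545468) = (18*√3 + (183 + 311*(129/11)))*(1/545468) = (18*√3 + (183 + 40119/11))*(1/545468) = (18*√3 + 42132/11)*(1/545468) = (42132/11 + 18*√3)*(1/545468) = 10533/1500037 + 9*√3/272734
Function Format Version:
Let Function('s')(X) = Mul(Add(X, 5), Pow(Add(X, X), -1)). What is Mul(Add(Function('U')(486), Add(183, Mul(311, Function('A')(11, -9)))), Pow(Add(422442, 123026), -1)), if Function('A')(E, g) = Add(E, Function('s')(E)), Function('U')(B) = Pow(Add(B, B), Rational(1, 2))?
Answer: Add(Rational(10533, 1500037), Mul(Rational(9, 272734), Pow(3, Rational(1, 2)))) ≈ 0.0070790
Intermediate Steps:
Function('U')(B) = Mul(Pow(2, Rational(1, 2)), Pow(B, Rational(1, 2))) (Function('U')(B) = Pow(Mul(2, B), Rational(1, 2)) = Mul(Pow(2, Rational(1, 2)), Pow(B, Rational(1, 2))))
Function('s')(X) = Mul(Rational(1, 2), Pow(X, -1), Add(5, X)) (Function('s')(X) = Mul(Add(5, X), Pow(Mul(2, X), -1)) = Mul(Add(5, X), Mul(Rational(1, 2), Pow(X, -1))) = Mul(Rational(1, 2), Pow(X, -1), Add(5, X)))
Function('A')(E, g) = Add(E, Mul(Rational(1, 2), Pow(E, -1), Add(5, E)))
Mul(Add(Function('U')(486), Add(183, Mul(311, Function('A')(11, -9)))), Pow(Add(422442, 123026), -1)) = Mul(Add(Mul(Pow(2, Rational(1, 2)), Pow(486, Rational(1, 2))), Add(183, Mul(311, Add(Rational(1, 2), 11, Mul(Rational(5, 2), Pow(11, -1)))))), Pow(Add(422442, 123026), -1)) = Mul(Add(Mul(Pow(2, Rational(1, 2)), Mul(9, Pow(6, Rational(1, 2)))), Add(183, Mul(311, Add(Rational(1, 2), 11, Mul(Rational(5, 2), Rational(1, 11)))))), Pow(545468, -1)) = Mul(Add(Mul(18, Pow(3, Rational(1, 2))), Add(183, Mul(311, Add(Rational(1, 2), 11, Rational(5, 22))))), Rational(1, 545468)) = Mul(Add(Mul(18, Pow(3, Rational(1, 2))), Add(183, Mul(311, Rational(129, 11)))), Rational(1, 545468)) = Mul(Add(Mul(18, Pow(3, Rational(1, 2))), Add(183, Rational(40119, 11))), Rational(1, 545468)) = Mul(Add(Mul(18, Pow(3, Rational(1, 2))), Rational(42132, 11)), Rational(1, 545468)) = Mul(Add(Rational(42132, 11), Mul(18, Pow(3, Rational(1, 2)))), Rational(1, 545468)) = Add(Rational(10533, 1500037), Mul(Rational(9, 272734), Pow(3, Rational(1, 2))))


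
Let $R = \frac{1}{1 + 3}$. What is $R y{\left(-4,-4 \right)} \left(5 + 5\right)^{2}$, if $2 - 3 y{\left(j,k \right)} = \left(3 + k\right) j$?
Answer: $- \frac{50}{3} \approx -16.667$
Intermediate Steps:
$R = \frac{1}{4} \approx 0.25$
$y{\left(j,k \right)} = \frac{2}{3} - \frac{j \left(3 + k\right)}{3}$ ($y{\left(j,k \right)} = \frac{2}{3} - \frac{\left(3 + k\right) j}{3} = \frac{2}{3} - \frac{j \left(3 + k\right)}{3}$)
$R y{\left(-4,-4 \right)} \left(5 + 5\right)^{2} = \frac{\frac{2}{3} - -4 - \left(- \frac{4}{3}\right) \left(-4\right)}{4} \left(5 + 5\right)^{2} = \frac{\frac{2}{3} + 4 - \frac{16}{3}}{4} \cdot 10^{2} = \frac{1}{4} \left(- \frac{2}{3}\right) 100 = \left(- \frac{1}{6}\right) 100 = - \frac{50}{3}$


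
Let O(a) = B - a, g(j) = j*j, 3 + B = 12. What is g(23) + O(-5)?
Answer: 543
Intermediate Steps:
B = 9 (B = -3 + 12 = 9)
g(j) = j**2
O(a) = 9 - a
g(23) + O(-5) = 23**2 + (9 - 1*(-5)) = 529 + (9 + 5) = 529 + 14 = 543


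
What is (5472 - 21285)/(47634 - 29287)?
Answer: -2259/2621 ≈ -0.86189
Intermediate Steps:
(5472 - 21285)/(47634 - 29287) = -15813/18347 = -15813*1/18347 = -2259/2621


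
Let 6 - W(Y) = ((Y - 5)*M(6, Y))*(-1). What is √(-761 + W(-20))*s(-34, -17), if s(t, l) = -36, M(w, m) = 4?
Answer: -108*I*√95 ≈ -1052.7*I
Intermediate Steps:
W(Y) = -14 + 4*Y (W(Y) = 6 - (Y - 5)*4*(-1) = 6 - (-5 + Y)*4*(-1) = 6 - (-20 + 4*Y)*(-1) = 6 - (20 - 4*Y) = 6 + (-20 + 4*Y) = -14 + 4*Y)
√(-761 + W(-20))*s(-34, -17) = √(-761 + (-14 + 4*(-20)))*(-36) = √(-761 + (-14 - 80))*(-36) = √(-761 - 94)*(-36) = √(-855)*(-36) = (3*I*√95)*(-36) = -108*I*√95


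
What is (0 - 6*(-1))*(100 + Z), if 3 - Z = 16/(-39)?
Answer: 8066/13 ≈ 620.46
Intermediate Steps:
Z = 133/39 (Z = 3 - 16/(-39) = 3 - 16*(-1)/39 = 3 - 1*(-16/39) = 3 + 16/39 = 133/39 ≈ 3.4103)
(0 - 6*(-1))*(100 + Z) = (0 - 6*(-1))*(100 + 133/39) = (0 + 6)*(4033/39) = 6*(4033/39) = 8066/13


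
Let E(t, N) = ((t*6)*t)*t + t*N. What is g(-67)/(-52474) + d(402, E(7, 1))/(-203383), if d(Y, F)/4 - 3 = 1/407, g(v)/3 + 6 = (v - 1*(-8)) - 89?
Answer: 18993213055/2171817026797 ≈ 0.0087453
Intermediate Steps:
E(t, N) = 6*t³ + N*t (E(t, N) = ((6*t)*t)*t + N*t = (6*t²)*t + N*t = 6*t³ + N*t)
g(v) = -261 + 3*v (g(v) = -18 + 3*((v - 1*(-8)) - 89) = -18 + 3*((v + 8) - 89) = -18 + 3*((8 + v) - 89) = -18 + 3*(-81 + v) = -18 + (-243 + 3*v) = -261 + 3*v)
d(Y, F) = 4888/407 (d(Y, F) = 12 + 4/407 = 4888/407)
g(-67)/(-52474) + d(402, E(7, 1))/(-203383) = (-261 + 3*(-67))/(-52474) + (4888/407)/(-203383) = (-261 - 201)*(-1/52474) + (4888/407)*(-1/203383) = -462*(-1/52474) - 4888/82776881 = 231/26237 - 4888/82776881 = 18993213055/2171817026797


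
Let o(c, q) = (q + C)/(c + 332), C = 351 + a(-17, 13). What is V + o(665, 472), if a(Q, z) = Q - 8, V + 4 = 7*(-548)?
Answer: -3827682/997 ≈ -3839.2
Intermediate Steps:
V = -3840 (V = -4 + 7*(-548) = -4 - 3836 = -3840)
a(Q, z) = -8 + Q
C = 326 (C = 351 + (-8 - 17) = 351 - 25 = 326)
o(c, q) = (326 + q)/(332 + c) (o(c, q) = (q + 326)/(c + 332) = (326 + q)/(332 + c))
V + o(665, 472) = -3840 + (326 + 472)/(332 + 665) = -3840 + 798/997 = -3827682/997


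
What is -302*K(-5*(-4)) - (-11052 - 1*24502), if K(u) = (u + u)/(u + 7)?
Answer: 947878/27 ≈ 35107.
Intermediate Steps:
K(u) = 2*u/(7 + u) (K(u) = (2*u)/(7 + u) = 2*u/(7 + u))
-302*K(-5*(-4)) - (-11052 - 1*24502) = -604*(-5*(-4))/(7 - 5*(-4)) - (-11052 - 1*24502) = -604*20/(7 + 20) - (-11052 - 24502) = -604*20/27 - 1*(-35554) = -604*20/27 + 35554 = -302*40/27 + 35554 = -12080/27 + 35554 = 947878/27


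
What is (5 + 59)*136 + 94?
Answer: 8798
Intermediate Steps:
(5 + 59)*136 + 94 = 64*136 + 94 = 8704 + 94 = 8798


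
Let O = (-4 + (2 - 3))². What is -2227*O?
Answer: -55675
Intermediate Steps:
O = 25 (O = (-4 - 1)² = (-5)² = 25)
-2227*O = -2227*25 = -55675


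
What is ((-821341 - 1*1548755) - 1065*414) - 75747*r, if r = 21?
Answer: -4401693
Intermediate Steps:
((-821341 - 1*1548755) - 1065*414) - 75747*r = ((-821341 - 1*1548755) - 1065*414) - 75747*21 = ((-821341 - 1548755) - 440910) - 1590687 = (-2370096 - 440910) - 1590687 = -2811006 - 1590687 = -4401693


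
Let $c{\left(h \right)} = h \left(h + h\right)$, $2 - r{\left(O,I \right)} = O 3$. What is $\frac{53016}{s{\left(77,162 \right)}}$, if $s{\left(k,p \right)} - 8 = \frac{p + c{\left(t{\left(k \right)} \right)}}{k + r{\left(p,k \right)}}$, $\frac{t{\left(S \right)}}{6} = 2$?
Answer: $\frac{10788756}{1403} \approx 7689.8$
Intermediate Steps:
$t{\left(S \right)} = 12$ ($t{\left(S \right)} = 6 \cdot 2 = 12$)
$r{\left(O,I \right)} = 2 - 3 O$ ($r{\left(O,I \right)} = 2 - O 3 = 2 - 3 O$)
$c{\left(h \right)} = 2 h^{2}$ ($c{\left(h \right)} = h 2 h = 2 h^{2}$)
$s{\left(k,p \right)} = 8 + \frac{288 + p}{2 + k - 3 p}$ ($s{\left(k,p \right)} = 8 + \frac{p + 2 \cdot 12^{2}}{k - \left(-2 + 3 p\right)} = 8 + \frac{p + 2 \cdot 144}{2 + k - 3 p} = 8 + \frac{p + 288}{2 + k - 3 p} = 8 + \frac{288 + p}{2 + k - 3 p}$)
$\frac{53016}{s{\left(77,162 \right)}} = \frac{53016}{\frac{1}{2 + 77 - 486} \left(304 - 3726 + 8 \cdot 77\right)} = \frac{53016}{\frac{1}{2 + 77 - 486} \left(304 - 3726 + 616\right)} = \frac{53016}{\frac{1}{-407} \left(-2806\right)} = \frac{53016}{\left(- \frac{1}{407}\right) \left(-2806\right)} = \frac{53016}{\frac{2806}{407}} = 53016 \cdot \frac{407}{2806} = \frac{10788756}{1403}$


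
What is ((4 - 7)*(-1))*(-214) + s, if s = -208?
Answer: -850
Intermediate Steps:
((4 - 7)*(-1))*(-214) + s = ((4 - 7)*(-1))*(-214) - 208 = -3*(-1)*(-214) - 208 = 3*(-214) - 208 = -642 - 208 = -850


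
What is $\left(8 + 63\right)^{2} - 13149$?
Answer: $-8108$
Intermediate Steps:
$\left(8 + 63\right)^{2} - 13149 = 71^{2} - 13149 = 5041 - 13149 = -8108$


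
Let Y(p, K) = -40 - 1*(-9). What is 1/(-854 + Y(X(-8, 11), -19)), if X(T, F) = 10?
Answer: -1/885 ≈ -0.0011299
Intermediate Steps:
Y(p, K) = -31 (Y(p, K) = -40 + 9 = -31)
1/(-854 + Y(X(-8, 11), -19)) = 1/(-854 - 31) = 1/(-885) = -1/885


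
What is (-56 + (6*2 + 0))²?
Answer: 1936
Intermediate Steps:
(-56 + (6*2 + 0))² = (-56 + (12 + 0))² = (-56 + 12)² = (-44)² = 1936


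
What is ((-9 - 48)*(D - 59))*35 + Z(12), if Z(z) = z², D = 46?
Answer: 26079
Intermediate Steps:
((-9 - 48)*(D - 59))*35 + Z(12) = ((-9 - 48)*(46 - 59))*35 + 12² = -57*(-13)*35 + 144 = 741*35 + 144 = 25935 + 144 = 26079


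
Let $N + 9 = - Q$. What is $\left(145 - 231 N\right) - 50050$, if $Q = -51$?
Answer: $-59607$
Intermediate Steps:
$N = 42$ ($N = -9 - -51 = -9 + 51 = 42$)
$\left(145 - 231 N\right) - 50050 = \left(145 - 9702\right) - 50050 = -9557 - 50050 = -59607$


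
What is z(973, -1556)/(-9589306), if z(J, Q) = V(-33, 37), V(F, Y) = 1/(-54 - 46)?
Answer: 1/958930600 ≈ 1.0428e-9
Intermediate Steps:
V(F, Y) = -1/100 (V(F, Y) = 1/(-100) = -1/100)
z(J, Q) = -1/100
z(973, -1556)/(-9589306) = -1/100/(-9589306) = -1/100*(-1/9589306) = 1/958930600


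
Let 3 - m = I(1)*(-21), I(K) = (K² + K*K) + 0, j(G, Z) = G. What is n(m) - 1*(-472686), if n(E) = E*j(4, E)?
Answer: 472866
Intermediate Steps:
I(K) = 2*K² (I(K) = (K² + K²) + 0 = 2*K² + 0 = 2*K²)
m = 45 (m = 3 - 2*1²*(-21) = 3 - 2*1*(-21) = 3 - 2*(-21) = 3 - 1*(-42) = 3 + 42 = 45)
n(E) = 4*E (n(E) = E*4 = 4*E)
n(m) - 1*(-472686) = 4*45 - 1*(-472686) = 180 + 472686 = 472866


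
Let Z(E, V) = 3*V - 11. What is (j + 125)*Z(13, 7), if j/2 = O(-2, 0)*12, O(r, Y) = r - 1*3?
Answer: 50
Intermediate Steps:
Z(E, V) = -11 + 3*V
O(r, Y) = -3 + r (O(r, Y) = r - 3 = -3 + r)
j = -120 (j = 2*((-3 - 2)*12) = 2*(-5*12) = 2*(-60) = -120)
(j + 125)*Z(13, 7) = (-120 + 125)*(-11 + 3*7) = 5*(-11 + 21) = 5*10 = 50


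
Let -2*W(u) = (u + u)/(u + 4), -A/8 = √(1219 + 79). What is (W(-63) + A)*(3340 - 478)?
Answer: -180306/59 - 22896*√1298 ≈ -8.2795e+5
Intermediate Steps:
A = -8*√1298 (A = -8*√(1219 + 79) = -8*√1298 ≈ -288.22)
W(u) = -u/(4 + u) (W(u) = -(u + u)/(2*(u + 4)) = -2*u/(2*(4 + u)) = -u/(4 + u))
(W(-63) + A)*(3340 - 478) = (-1*(-63)/(4 - 63) - 8*√1298)*(3340 - 478) = (-1*(-63)/(-59) - 8*√1298)*2862 = (-1*(-63)*(-1/59) - 8*√1298)*2862 = (-63/59 - 8*√1298)*2862 = -180306/59 - 22896*√1298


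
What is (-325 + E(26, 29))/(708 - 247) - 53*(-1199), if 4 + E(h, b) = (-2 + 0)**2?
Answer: 29294842/461 ≈ 63546.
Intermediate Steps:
E(h, b) = 0 (E(h, b) = -4 + (-2 + 0)**2 = -4 + (-2)**2 = -4 + 4 = 0)
(-325 + E(26, 29))/(708 - 247) - 53*(-1199) = (-325 + 0)/(708 - 247) - 53*(-1199) = -325/461 + 63547 = 29294842/461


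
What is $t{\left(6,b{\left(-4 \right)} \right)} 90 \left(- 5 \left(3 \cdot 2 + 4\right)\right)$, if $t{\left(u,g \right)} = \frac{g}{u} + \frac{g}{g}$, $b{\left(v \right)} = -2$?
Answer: $-3000$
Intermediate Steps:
$t{\left(u,g \right)} = 1 + \frac{g}{u}$ ($t{\left(u,g \right)} = \frac{g}{u} + 1 = 1 + \frac{g}{u}$)
$t{\left(6,b{\left(-4 \right)} \right)} 90 \left(- 5 \left(3 \cdot 2 + 4\right)\right) = \frac{-2 + 6}{6} \cdot 90 \left(- 5 \left(3 \cdot 2 + 4\right)\right) = \frac{1}{6} \cdot 4 \cdot 90 \left(- 5 \left(6 + 4\right)\right) = \frac{2}{3} \cdot 90 \left(\left(-5\right) 10\right) = 60 \left(-50\right) = -3000$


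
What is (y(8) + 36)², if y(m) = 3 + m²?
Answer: 10609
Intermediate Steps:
(y(8) + 36)² = ((3 + 8²) + 36)² = ((3 + 64) + 36)² = (67 + 36)² = 103² = 10609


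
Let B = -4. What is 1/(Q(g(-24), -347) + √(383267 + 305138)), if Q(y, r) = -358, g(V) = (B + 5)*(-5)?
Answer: 358/560241 + √688405/560241 ≈ 0.0021200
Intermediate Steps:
g(V) = -5 (g(V) = (-4 + 5)*(-5) = 1*(-5) = -5)
1/(Q(g(-24), -347) + √(383267 + 305138)) = 1/(-358 + √(383267 + 305138)) = 1/(-358 + √688405)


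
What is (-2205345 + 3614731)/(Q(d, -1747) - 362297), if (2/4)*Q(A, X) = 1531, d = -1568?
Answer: -1409386/359235 ≈ -3.9233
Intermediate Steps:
Q(A, X) = 3062 (Q(A, X) = 2*1531 = 3062)
(-2205345 + 3614731)/(Q(d, -1747) - 362297) = (-2205345 + 3614731)/(3062 - 362297) = 1409386/(-359235) = 1409386*(-1/359235) = -1409386/359235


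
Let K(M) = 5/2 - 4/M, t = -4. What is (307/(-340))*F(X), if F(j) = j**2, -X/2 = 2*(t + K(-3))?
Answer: -307/765 ≈ -0.40131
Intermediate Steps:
K(M) = 5/2 - 4/M (K(M) = 5*(1/2) - 4/M = 5/2 - 4/M)
X = 2/3 (X = -4*(-4 + (5/2 - 4/(-3))) = -4*(-4 + (5/2 - 4*(-1/3))) = -4*(-4 + (5/2 + 4/3)) = -4*(-4 + 23/6) = -4*(-1)/6 = -2*(-1/3) = 2/3 ≈ 0.66667)
(307/(-340))*F(X) = (307/(-340))*(2/3)**2 = (307*(-1/340))*(4/9) = -307/340*4/9 = -307/765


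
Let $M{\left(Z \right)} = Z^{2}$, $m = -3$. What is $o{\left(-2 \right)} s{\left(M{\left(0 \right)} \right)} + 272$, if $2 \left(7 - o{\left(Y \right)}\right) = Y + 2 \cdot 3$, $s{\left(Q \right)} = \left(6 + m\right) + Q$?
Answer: $287$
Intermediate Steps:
$s{\left(Q \right)} = 3 + Q$ ($s{\left(Q \right)} = \left(6 - 3\right) + Q = 3 + Q$)
$o{\left(Y \right)} = 4 - \frac{Y}{2}$ ($o{\left(Y \right)} = 7 - \frac{Y + 2 \cdot 3}{2} = 7 - \frac{Y + 6}{2} = 7 - \frac{6 + Y}{2} = 7 - \left(3 + \frac{Y}{2}\right) = 4 - \frac{Y}{2}$)
$o{\left(-2 \right)} s{\left(M{\left(0 \right)} \right)} + 272 = \left(4 - -1\right) \left(3 + 0^{2}\right) + 272 = \left(4 + 1\right) \left(3 + 0\right) + 272 = 5 \cdot 3 + 272 = 15 + 272 = 287$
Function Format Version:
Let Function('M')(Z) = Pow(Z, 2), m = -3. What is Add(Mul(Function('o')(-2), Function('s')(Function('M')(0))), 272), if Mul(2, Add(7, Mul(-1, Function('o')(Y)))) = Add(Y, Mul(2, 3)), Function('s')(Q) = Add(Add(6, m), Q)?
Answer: 287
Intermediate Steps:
Function('s')(Q) = Add(3, Q) (Function('s')(Q) = Add(Add(6, -3), Q) = Add(3, Q))
Function('o')(Y) = Add(4, Mul(Rational(-1, 2), Y)) (Function('o')(Y) = Add(7, Mul(Rational(-1, 2), Add(Y, Mul(2, 3)))) = Add(7, Mul(Rational(-1, 2), Add(Y, 6))) = Add(7, Mul(Rational(-1, 2), Add(6, Y))) = Add(7, Add(-3, Mul(Rational(-1, 2), Y))) = Add(4, Mul(Rational(-1, 2), Y)))
Add(Mul(Function('o')(-2), Function('s')(Function('M')(0))), 272) = Add(Mul(Add(4, Mul(Rational(-1, 2), -2)), Add(3, Pow(0, 2))), 272) = Add(Mul(Add(4, 1), Add(3, 0)), 272) = Add(Mul(5, 3), 272) = Add(15, 272) = 287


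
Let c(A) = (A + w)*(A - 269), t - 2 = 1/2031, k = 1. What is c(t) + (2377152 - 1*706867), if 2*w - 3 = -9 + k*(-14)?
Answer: 6898670842057/4124961 ≈ 1.6724e+6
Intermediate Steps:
t = 4063/2031 (t = 2 + 1/2031 = 4063/2031 ≈ 2.0005)
w = -10 (w = 3/2 + (-9 + 1*(-14))/2 = 3/2 + (-9 - 14)/2 = 3/2 + (½)*(-23) = 3/2 - 23/2 = -10)
c(A) = (-269 + A)*(-10 + A) (c(A) = (A - 10)*(A - 269) = (-10 + A)*(-269 + A) = (-269 + A)*(-10 + A))
c(t) + (2377152 - 1*706867) = (2690 + (4063/2031)² - 279*4063/2031) + (2377152 - 1*706867) = (2690 + 16507969/4124961 - 377859/677) + (2377152 - 706867) = 8810358172/4124961 + 1670285 = 6898670842057/4124961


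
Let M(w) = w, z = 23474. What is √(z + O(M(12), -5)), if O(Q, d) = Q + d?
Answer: 3*√2609 ≈ 153.24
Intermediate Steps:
√(z + O(M(12), -5)) = √(23474 + (12 - 5)) = √(23474 + 7) = √23481 = 3*√2609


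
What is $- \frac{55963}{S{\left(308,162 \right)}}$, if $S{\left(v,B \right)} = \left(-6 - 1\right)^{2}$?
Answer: $- \frac{55963}{49} \approx -1142.1$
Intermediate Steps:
$S{\left(v,B \right)} = 49$ ($S{\left(v,B \right)} = \left(-7\right)^{2} = 49$)
$- \frac{55963}{S{\left(308,162 \right)}} = - \frac{55963}{49}$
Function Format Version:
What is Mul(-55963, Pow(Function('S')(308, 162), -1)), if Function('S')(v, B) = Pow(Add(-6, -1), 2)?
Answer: Rational(-55963, 49) ≈ -1142.1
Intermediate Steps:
Function('S')(v, B) = 49 (Function('S')(v, B) = Pow(-7, 2) = 49)
Mul(-55963, Pow(Function('S')(308, 162), -1)) = Mul(-55963, Pow(49, -1)) = Mul(-55963, Rational(1, 49)) = Rational(-55963, 49)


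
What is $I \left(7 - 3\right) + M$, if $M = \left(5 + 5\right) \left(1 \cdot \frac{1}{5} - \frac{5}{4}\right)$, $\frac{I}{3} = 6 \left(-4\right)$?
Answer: $- \frac{597}{2} \approx -298.5$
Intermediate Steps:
$I = -72$ ($I = 3 \cdot 6 \left(-4\right) = 3 \left(-24\right) = -72$)
$M = - \frac{21}{2}$ ($M = 10 \left(1 \cdot \frac{1}{5} - \frac{5}{4}\right) = 10 \left(\frac{1}{5} - \frac{5}{4}\right) = 10 \left(- \frac{21}{20}\right) = - \frac{21}{2} \approx -10.5$)
$I \left(7 - 3\right) + M = - 72 \left(7 - 3\right) - \frac{21}{2} = \left(-72\right) 4 - \frac{21}{2} = -288 - \frac{21}{2} = - \frac{597}{2}$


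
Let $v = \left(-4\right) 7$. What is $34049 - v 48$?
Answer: $35393$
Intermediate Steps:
$v = -28$
$34049 - v 48 = 34049 - \left(-28\right) 48 = 34049 - -1344 = 34049 + 1344 = 35393$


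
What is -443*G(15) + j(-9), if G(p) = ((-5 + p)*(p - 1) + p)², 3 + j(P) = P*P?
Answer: -10642997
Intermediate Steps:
j(P) = -3 + P² (j(P) = -3 + P*P = -3 + P²)
G(p) = (p + (-1 + p)*(-5 + p))² (G(p) = ((-5 + p)*(-1 + p) + p)² = ((-1 + p)*(-5 + p) + p)² = (p + (-1 + p)*(-5 + p))²)
-443*G(15) + j(-9) = -443*(5 + 15² - 5*15)² + (-3 + (-9)²) = -443*(5 + 225 - 75)² + (-3 + 81) = -443*155² + 78 = -443*24025 + 78 = -10643075 + 78 = -10642997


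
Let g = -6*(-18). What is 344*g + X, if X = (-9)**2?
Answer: 37233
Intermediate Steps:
X = 81
g = 108
344*g + X = 344*108 + 81 = 37152 + 81 = 37233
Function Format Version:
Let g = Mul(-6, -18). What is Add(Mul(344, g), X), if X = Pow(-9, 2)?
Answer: 37233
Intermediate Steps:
X = 81
g = 108
Add(Mul(344, g), X) = Add(Mul(344, 108), 81) = Add(37152, 81) = 37233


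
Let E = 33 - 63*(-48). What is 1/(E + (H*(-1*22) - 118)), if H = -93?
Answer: 1/4985 ≈ 0.00020060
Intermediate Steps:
E = 3057 (E = 33 + 3024 = 3057)
1/(E + (H*(-1*22) - 118)) = 1/(3057 + (-(-93)*22 - 118)) = 1/(3057 + (-93*(-22) - 118)) = 1/(3057 + (2046 - 118)) = 1/(3057 + 1928) = 1/4985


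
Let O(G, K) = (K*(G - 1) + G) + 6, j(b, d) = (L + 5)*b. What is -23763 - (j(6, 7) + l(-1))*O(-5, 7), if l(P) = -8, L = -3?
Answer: -23599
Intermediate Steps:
j(b, d) = 2*b (j(b, d) = (-3 + 5)*b = 2*b)
O(G, K) = 6 + G + K*(-1 + G) (O(G, K) = (K*(-1 + G) + G) + 6 = (G + K*(-1 + G)) + 6 = 6 + G + K*(-1 + G))
-23763 - (j(6, 7) + l(-1))*O(-5, 7) = -23763 - (2*6 - 8)*(6 - 5 - 1*7 - 5*7) = -23763 - (12 - 8)*(6 - 5 - 7 - 35) = -23763 - 4*(-41) = -23763 - 1*(-164) = -23763 + 164 = -23599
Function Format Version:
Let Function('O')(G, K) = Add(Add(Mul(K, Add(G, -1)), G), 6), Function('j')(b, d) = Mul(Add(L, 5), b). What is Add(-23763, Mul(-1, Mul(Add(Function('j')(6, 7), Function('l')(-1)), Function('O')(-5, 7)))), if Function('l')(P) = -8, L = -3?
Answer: -23599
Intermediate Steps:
Function('j')(b, d) = Mul(2, b) (Function('j')(b, d) = Mul(Add(-3, 5), b) = Mul(2, b))
Function('O')(G, K) = Add(6, G, Mul(K, Add(-1, G))) (Function('O')(G, K) = Add(Add(Mul(K, Add(-1, G)), G), 6) = Add(Add(G, Mul(K, Add(-1, G))), 6) = Add(6, G, Mul(K, Add(-1, G))))
Add(-23763, Mul(-1, Mul(Add(Function('j')(6, 7), Function('l')(-1)), Function('O')(-5, 7)))) = Add(-23763, Mul(-1, Mul(Add(Mul(2, 6), -8), Add(6, -5, Mul(-1, 7), Mul(-5, 7))))) = Add(-23763, Mul(-1, Mul(Add(12, -8), Add(6, -5, -7, -35)))) = Add(-23763, Mul(-1, Mul(4, -41))) = Add(-23763, Mul(-1, -164)) = Add(-23763, 164) = -23599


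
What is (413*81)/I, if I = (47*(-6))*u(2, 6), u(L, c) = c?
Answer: -3717/188 ≈ -19.771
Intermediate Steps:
I = -1692 (I = (47*(-6))*6 = -282*6 = -1692)
(413*81)/I = (413*81)/(-1692) = 33453*(-1/1692) = -3717/188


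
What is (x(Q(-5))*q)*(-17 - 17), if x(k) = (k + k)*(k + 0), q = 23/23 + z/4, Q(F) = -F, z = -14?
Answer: 4250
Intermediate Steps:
q = -5/2 (q = 23/23 - 14/4 = 23*(1/23) - 14*¼ = 1 - 7/2 = -5/2 ≈ -2.5000)
x(k) = 2*k² (x(k) = (2*k)*k = 2*k²)
(x(Q(-5))*q)*(-17 - 17) = ((2*(-1*(-5))²)*(-5/2))*(-17 - 17) = ((2*5²)*(-5/2))*(-34) = ((2*25)*(-5/2))*(-34) = (50*(-5/2))*(-34) = -125*(-34) = 4250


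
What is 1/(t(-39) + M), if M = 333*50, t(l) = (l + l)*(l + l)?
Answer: 1/22734 ≈ 4.3987e-5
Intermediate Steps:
t(l) = 4*l² (t(l) = (2*l)*(2*l) = 4*l²)
M = 16650
1/(t(-39) + M) = 1/(4*(-39)² + 16650) = 1/(4*1521 + 16650) = 1/(6084 + 16650) = 1/22734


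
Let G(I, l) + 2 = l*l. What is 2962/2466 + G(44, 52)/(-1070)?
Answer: -873448/659655 ≈ -1.3241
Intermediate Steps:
G(I, l) = -2 + l**2 (G(I, l) = -2 + l*l = -2 + l**2)
2962/2466 + G(44, 52)/(-1070) = 2962/2466 + (-2 + 52**2)/(-1070) = 2962*(1/2466) + (-2 + 2704)*(-1/1070) = 1481/1233 + 2702*(-1/1070) = 1481/1233 - 1351/535 = -873448/659655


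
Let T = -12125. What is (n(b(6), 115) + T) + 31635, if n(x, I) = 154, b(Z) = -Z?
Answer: 19664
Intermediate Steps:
(n(b(6), 115) + T) + 31635 = (154 - 12125) + 31635 = -11971 + 31635 = 19664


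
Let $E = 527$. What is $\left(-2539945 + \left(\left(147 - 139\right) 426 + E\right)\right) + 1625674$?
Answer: $-910336$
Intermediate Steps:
$\left(-2539945 + \left(\left(147 - 139\right) 426 + E\right)\right) + 1625674 = \left(-2539945 + \left(\left(147 - 139\right) 426 + 527\right)\right) + 1625674 = \left(-2539945 + \left(8 \cdot 426 + 527\right)\right) + 1625674 = \left(-2539945 + \left(3408 + 527\right)\right) + 1625674 = \left(-2539945 + 3935\right) + 1625674 = -2536010 + 1625674 = -910336$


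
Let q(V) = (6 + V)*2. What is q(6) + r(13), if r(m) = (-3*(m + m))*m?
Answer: -990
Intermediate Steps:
q(V) = 12 + 2*V
r(m) = -6*m**2 (r(m) = (-6*m)*m = -6*m**2)
q(6) + r(13) = (12 + 2*6) - 6*13**2 = (12 + 12) - 6*169 = 24 - 1014 = -990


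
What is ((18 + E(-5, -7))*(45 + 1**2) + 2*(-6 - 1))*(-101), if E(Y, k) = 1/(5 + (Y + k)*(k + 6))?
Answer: -1402284/17 ≈ -82487.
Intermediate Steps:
E(Y, k) = 1/(5 + (6 + k)*(Y + k)) (E(Y, k) = 1/(5 + (Y + k)*(6 + k)) = 1/(5 + (6 + k)*(Y + k)))
((18 + E(-5, -7))*(45 + 1**2) + 2*(-6 - 1))*(-101) = ((18 + 1/(5 + (-7)**2 + 6*(-5) + 6*(-7) - 5*(-7)))*(45 + 1**2) + 2*(-6 - 1))*(-101) = ((18 + 1/(5 + 49 - 30 - 42 + 35))*(45 + 1) + 2*(-7))*(-101) = ((18 + 1/17)*46 - 14)*(-101) = ((307/17)*46 - 14)*(-101) = (14122/17 - 14)*(-101) = (13884/17)*(-101) = -1402284/17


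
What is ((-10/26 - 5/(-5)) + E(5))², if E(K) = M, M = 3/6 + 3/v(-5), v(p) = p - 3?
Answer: 5929/10816 ≈ 0.54817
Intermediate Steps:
v(p) = -3 + p
M = ⅛ (M = 3/6 + 3/(-3 - 5) = 3*(⅙) + 3/(-8) = ½ + 3*(-⅛) = ½ - 3/8 = ⅛ ≈ 0.12500)
E(K) = ⅛
((-10/26 - 5/(-5)) + E(5))² = ((-10/26 - 5/(-5)) + ⅛)² = ((-10*1/26 - 5*(-⅕)) + ⅛)² = ((-5/13 + 1) + ⅛)² = (8/13 + ⅛)² = (77/104)² = 5929/10816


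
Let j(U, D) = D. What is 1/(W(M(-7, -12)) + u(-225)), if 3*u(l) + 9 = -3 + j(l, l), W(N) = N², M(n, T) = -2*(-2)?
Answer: -1/63 ≈ -0.015873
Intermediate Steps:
M(n, T) = 4
u(l) = -4 + l/3 (u(l) = -3 + (-3 + l)/3 = -3 + (-1 + l/3) = -4 + l/3)
1/(W(M(-7, -12)) + u(-225)) = 1/(4² + (-4 + (⅓)*(-225))) = 1/(16 + (-4 - 75)) = 1/(16 - 79) = 1/(-63) = -1/63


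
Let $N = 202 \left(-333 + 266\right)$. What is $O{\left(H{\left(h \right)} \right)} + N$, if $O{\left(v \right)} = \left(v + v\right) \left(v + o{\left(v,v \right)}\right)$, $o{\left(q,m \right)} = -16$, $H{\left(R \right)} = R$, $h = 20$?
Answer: $-13374$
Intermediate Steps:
$N = -13534$ ($N = 202 \left(-67\right) = -13534$)
$O{\left(v \right)} = 2 v \left(-16 + v\right)$ ($O{\left(v \right)} = \left(v + v\right) \left(v - 16\right) = 2 v \left(-16 + v\right)$)
$O{\left(H{\left(h \right)} \right)} + N = 2 \cdot 20 \left(-16 + 20\right) - 13534 = 2 \cdot 20 \cdot 4 - 13534 = 160 - 13534 = -13374$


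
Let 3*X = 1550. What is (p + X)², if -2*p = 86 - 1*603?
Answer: 21631801/36 ≈ 6.0088e+5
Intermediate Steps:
X = 1550/3 (X = (⅓)*1550 = 1550/3 ≈ 516.67)
p = 517/2 (p = -(86 - 1*603)/2 = -(86 - 603)/2 = -½*(-517) = 517/2 ≈ 258.50)
(p + X)² = (517/2 + 1550/3)² = (4651/6)² = 21631801/36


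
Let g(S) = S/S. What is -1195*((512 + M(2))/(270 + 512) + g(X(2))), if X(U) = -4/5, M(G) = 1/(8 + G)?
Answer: -3092899/1564 ≈ -1977.6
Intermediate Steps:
X(U) = -⅘ (X(U) = -4*⅕ = -⅘)
g(S) = 1
-1195*((512 + M(2))/(270 + 512) + g(X(2))) = -1195*((512 + 1/(8 + 2))/(270 + 512) + 1) = -1195*((512 + 1/10)/782 + 1) = -1195*((512 + ⅒)*(1/782) + 1) = -1195*((5121/10)*(1/782) + 1) = -1195*(5121/7820 + 1) = -1195*12941/7820 = -3092899/1564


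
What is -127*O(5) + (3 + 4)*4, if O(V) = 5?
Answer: -607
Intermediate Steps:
-127*O(5) + (3 + 4)*4 = -127*5 + (3 + 4)*4 = -635 + 7*4 = -635 + 28 = -607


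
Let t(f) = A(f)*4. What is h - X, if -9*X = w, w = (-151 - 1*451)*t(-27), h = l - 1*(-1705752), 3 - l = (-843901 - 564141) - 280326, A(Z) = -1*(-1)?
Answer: 30544699/9 ≈ 3.3939e+6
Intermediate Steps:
A(Z) = 1
t(f) = 4 (t(f) = 1*4 = 4)
l = 1688371 (l = 3 - ((-843901 - 564141) - 280326) = 3 - (-1408042 - 280326) = 3 - 1*(-1688368) = 3 + 1688368 = 1688371)
h = 3394123 (h = 1688371 - 1*(-1705752) = 1688371 + 1705752 = 3394123)
w = -2408 (w = (-151 - 1*451)*4 = (-151 - 451)*4 = -602*4 = -2408)
X = 2408/9 (X = -⅑*(-2408) = 2408/9 ≈ 267.56)
h - X = 3394123 - 1*2408/9 = 3394123 - 2408/9 = 30544699/9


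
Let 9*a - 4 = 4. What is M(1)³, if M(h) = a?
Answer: 512/729 ≈ 0.70233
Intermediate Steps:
a = 8/9 (a = 4/9 + (⅑)*4 = 4/9 + 4/9 = 8/9 ≈ 0.88889)
M(h) = 8/9
M(1)³ = (8/9)³ = 512/729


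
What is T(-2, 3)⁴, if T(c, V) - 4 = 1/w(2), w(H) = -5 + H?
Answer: 14641/81 ≈ 180.75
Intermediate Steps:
T(c, V) = 11/3 (T(c, V) = 4 + 1/(-5 + 2) = 4 + 1/(-3) = 4 - ⅓ = 11/3)
T(-2, 3)⁴ = (11/3)⁴ = 14641/81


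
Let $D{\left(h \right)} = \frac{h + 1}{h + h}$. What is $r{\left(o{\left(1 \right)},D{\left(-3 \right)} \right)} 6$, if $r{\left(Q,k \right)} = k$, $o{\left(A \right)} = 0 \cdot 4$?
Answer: $2$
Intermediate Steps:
$o{\left(A \right)} = 0$
$D{\left(h \right)} = \frac{1 + h}{2 h}$
$r{\left(o{\left(1 \right)},D{\left(-3 \right)} \right)} 6 = \frac{1 - 3}{2 \left(-3\right)} 6 = \frac{1}{2} \left(- \frac{1}{3}\right) \left(-2\right) 6 = \frac{1}{3} \cdot 6 = 2$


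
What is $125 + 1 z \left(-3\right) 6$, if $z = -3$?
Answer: $179$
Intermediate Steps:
$125 + 1 z \left(-3\right) 6 = 125 + 1 \left(-3\right) \left(-3\right) 6 = 125 + \left(-3\right) \left(-3\right) 6 = 125 + 9 \cdot 6 = 125 + 54 = 179$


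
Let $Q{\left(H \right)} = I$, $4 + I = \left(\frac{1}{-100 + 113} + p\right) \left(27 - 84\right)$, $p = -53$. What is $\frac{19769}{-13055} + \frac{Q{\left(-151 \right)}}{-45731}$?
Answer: $- \frac{4697057}{2972515} \approx -1.5802$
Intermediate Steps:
$I = \frac{39164}{13}$ ($I = -4 + \left(\frac{1}{-100 + 113} - 53\right) \left(27 - 84\right) = -4 + \left(\frac{1}{13} - 53\right) \left(-57\right) = -4 - - \frac{39216}{13} = -4 + \frac{39216}{13} = \frac{39164}{13} \approx 3012.6$)
$Q{\left(H \right)} = \frac{39164}{13}$
$\frac{19769}{-13055} + \frac{Q{\left(-151 \right)}}{-45731} = \frac{19769}{-13055} + \frac{39164}{13 \left(-45731\right)} = 19769 \left(- \frac{1}{13055}\right) + \frac{39164}{13} \left(- \frac{1}{45731}\right) = - \frac{53}{35} - \frac{39164}{594503} = - \frac{4697057}{2972515}$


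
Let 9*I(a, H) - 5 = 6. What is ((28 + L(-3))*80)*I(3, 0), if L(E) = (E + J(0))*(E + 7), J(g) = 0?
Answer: 14080/9 ≈ 1564.4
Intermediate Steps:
I(a, H) = 11/9 (I(a, H) = 5/9 + (⅑)*6 = 5/9 + ⅔ = 11/9)
L(E) = E*(7 + E) (L(E) = (E + 0)*(E + 7) = E*(7 + E))
((28 + L(-3))*80)*I(3, 0) = ((28 - 3*(7 - 3))*80)*(11/9) = ((28 - 3*4)*80)*(11/9) = ((28 - 12)*80)*(11/9) = (16*80)*(11/9) = 1280*(11/9) = 14080/9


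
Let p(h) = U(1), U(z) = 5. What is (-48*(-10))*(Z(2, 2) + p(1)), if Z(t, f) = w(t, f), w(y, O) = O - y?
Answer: 2400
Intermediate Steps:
p(h) = 5
Z(t, f) = f - t
(-48*(-10))*(Z(2, 2) + p(1)) = (-48*(-10))*((2 - 1*2) + 5) = 480*((2 - 2) + 5) = 480*(0 + 5) = 480*5 = 2400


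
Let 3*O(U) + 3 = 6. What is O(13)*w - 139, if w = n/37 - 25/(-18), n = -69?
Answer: -92891/666 ≈ -139.48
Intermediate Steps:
O(U) = 1 (O(U) = -1 + (⅓)*6 = -1 + 2 = 1)
w = -317/666 (w = -69/37 - 25/(-18) = -69*1/37 - 25*(-1/18) = -69/37 + 25/18 = -317/666 ≈ -0.47598)
O(13)*w - 139 = 1*(-317/666) - 139 = -317/666 - 139 = -92891/666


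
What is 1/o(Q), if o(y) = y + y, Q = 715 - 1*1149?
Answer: -1/868 ≈ -0.0011521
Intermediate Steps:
Q = -434 (Q = 715 - 1149 = -434)
o(y) = 2*y
1/o(Q) = 1/(2*(-434)) = 1/(-868) = -1/868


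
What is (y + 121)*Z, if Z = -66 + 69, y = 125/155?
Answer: 11328/31 ≈ 365.42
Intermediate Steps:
y = 25/31 (y = 125*(1/155) = 25/31 ≈ 0.80645)
Z = 3
(y + 121)*Z = (25/31 + 121)*3 = (3776/31)*3 = 11328/31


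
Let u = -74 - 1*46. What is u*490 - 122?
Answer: -58922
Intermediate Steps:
u = -120 (u = -74 - 46 = -120)
u*490 - 122 = -120*490 - 122 = -58800 - 122 = -58922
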